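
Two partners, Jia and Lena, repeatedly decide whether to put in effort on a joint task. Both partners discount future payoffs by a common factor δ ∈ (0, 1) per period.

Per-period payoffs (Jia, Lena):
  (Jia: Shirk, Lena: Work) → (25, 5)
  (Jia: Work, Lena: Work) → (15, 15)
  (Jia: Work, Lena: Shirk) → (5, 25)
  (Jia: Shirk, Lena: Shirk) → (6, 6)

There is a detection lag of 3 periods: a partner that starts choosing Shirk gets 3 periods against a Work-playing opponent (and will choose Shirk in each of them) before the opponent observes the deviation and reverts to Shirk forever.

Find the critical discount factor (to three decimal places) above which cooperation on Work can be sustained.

0.807

The best deviation is to choose Shirk for all 3 undetected periods, earning 25 each, then 6 forever once detected.
Deviation value: 25(1−δ^3)/(1−δ) + 6δ^3/(1−δ); cooperation value: 15/(1−δ).
IC: 15 ≥ 25(1−δ^3) + 6δ^3 = 25 − 19δ^3.
So δ^3 ≥ 10/19, giving δ ≥ (10/19)^(1/3) ≈ 0.807.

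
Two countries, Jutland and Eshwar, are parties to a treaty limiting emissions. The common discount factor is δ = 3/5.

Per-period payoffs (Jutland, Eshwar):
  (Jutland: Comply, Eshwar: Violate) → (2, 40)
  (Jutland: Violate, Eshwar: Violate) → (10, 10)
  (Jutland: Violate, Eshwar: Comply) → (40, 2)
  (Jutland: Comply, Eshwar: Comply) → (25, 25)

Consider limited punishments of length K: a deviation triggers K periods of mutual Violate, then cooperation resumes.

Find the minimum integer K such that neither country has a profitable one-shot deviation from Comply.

3

IC: δ(1−δ^K)/(1−δ) ≥ (40−25)/(25−10) = 1.
With δ = 3/5: need 1 − δ^K ≥ 1·(1−3/5)/(3/5), i.e. δ^K ≤ 0.3333.
Since (3/5)^2 = 0.3600 and (3/5)^3 = 0.2160, the smallest such K is 3.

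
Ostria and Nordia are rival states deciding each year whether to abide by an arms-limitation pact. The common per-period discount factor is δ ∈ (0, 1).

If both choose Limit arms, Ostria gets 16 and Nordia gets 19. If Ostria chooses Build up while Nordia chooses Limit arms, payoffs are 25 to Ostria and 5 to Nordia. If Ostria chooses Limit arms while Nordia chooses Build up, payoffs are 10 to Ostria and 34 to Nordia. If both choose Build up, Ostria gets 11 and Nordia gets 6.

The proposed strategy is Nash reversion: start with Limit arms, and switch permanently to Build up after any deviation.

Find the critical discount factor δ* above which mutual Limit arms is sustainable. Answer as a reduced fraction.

9/14

Ostria's threshold: (25−16)/(25−11) = 9/14.
Nordia's threshold: (34−19)/(34−6) = 15/28.
9/14 > 15/28, so Ostria binds and δ* = 9/14.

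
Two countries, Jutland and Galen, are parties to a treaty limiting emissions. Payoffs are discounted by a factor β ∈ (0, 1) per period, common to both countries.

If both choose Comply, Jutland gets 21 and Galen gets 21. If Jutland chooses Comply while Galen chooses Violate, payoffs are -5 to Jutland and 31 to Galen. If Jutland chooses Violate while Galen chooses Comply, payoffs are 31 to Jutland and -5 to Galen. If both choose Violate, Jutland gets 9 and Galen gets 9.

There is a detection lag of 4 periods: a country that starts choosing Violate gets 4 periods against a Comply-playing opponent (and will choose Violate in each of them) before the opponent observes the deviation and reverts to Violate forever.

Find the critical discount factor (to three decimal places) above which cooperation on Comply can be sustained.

The best deviation is to choose Violate for all 4 undetected periods, earning 31 each, then 9 forever once detected.
Deviation value: 31(1−β^4)/(1−β) + 9β^4/(1−β); cooperation value: 21/(1−β).
IC: 21 ≥ 31(1−β^4) + 9β^4 = 31 − 22β^4.
So β^4 ≥ 10/22 = 5/11, giving β ≥ (5/11)^(1/4) ≈ 0.821.

0.821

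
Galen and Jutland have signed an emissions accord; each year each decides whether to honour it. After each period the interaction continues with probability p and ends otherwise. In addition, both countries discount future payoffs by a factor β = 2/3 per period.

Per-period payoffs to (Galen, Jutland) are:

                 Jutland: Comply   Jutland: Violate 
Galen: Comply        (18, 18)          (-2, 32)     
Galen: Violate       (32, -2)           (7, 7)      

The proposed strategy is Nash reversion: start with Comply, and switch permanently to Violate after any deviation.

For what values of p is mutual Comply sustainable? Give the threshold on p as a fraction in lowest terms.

21/25

Expected continuation weight on next period's payoff is β·p = 2/3·p, which plays the role of the discount factor.
Cooperation requires 2/3·p ≥ (32−18)/(32−7) = 14/25, hence p ≥ 21/25.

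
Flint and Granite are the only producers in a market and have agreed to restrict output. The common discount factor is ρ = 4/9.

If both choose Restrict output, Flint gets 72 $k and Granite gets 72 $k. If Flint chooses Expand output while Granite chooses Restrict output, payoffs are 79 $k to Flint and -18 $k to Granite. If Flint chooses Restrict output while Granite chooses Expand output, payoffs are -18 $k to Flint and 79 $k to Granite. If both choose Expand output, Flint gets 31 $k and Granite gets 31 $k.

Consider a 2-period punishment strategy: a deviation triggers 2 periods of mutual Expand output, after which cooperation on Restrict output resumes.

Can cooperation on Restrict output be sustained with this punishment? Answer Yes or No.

Comparing payoff streams over the 3 periods until play realigns: cooperate → 72(1+ρ+…+ρ^2); deviate → 79 + 31(ρ+…+ρ^2).
Cooperation is sustained iff (72−31)(ρ+…+ρ^2) ≥ 79−72.
ρ+…+ρ^2 = 4/9·(1−(4/9)^2)/(1−4/9) = 0.6420, and (79−72)/(72−31) = 0.1707.
0.6420 ≥ 0.1707, so cooperation is sustainable.

Yes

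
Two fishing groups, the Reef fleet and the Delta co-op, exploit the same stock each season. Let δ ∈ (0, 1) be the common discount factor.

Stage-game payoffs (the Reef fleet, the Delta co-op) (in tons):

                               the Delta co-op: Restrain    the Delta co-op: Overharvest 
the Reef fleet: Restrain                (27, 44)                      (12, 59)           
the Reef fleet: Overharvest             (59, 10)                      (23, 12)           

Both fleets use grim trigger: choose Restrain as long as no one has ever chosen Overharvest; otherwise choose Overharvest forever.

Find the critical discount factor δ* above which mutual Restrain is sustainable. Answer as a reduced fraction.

For the Reef fleet: deviation gain 59−27 = 32, per-period punishment loss 27−23 = 4. IC gives δ ≥ 32/36 = 8/9.
For the Delta co-op: gain 15, loss 32 per period, so δ ≥ 15/47.
The tighter constraint is the Reef fleet's, so cooperation needs δ ≥ 8/9.

8/9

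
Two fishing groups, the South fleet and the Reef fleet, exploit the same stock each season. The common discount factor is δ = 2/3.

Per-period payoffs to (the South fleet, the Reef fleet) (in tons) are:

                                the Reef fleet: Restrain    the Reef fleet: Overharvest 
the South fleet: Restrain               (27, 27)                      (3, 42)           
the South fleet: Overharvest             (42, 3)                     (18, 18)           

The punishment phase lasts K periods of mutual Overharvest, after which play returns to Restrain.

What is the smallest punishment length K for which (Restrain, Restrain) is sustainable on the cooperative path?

5

Need Σ_{k=1}^{K} δ^k ≥ (42−27)/(27−18) = 1.6667 at δ = 2/3.
At K = 4 the sum is 1.6049 < 1.6667; at K = 5 it is 1.7366 ≥ 1.6667.
So the minimum punishment length is K = 5.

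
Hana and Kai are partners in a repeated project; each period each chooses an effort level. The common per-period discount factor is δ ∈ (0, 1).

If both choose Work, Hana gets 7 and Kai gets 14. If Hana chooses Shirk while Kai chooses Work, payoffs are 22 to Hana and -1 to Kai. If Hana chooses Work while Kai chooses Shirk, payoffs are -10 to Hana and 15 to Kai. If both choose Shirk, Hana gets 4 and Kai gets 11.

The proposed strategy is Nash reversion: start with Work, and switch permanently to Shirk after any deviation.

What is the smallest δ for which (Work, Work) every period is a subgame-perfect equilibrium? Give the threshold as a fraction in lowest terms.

For Hana: deviation gain 22−7 = 15, per-period punishment loss 7−4 = 3. IC gives δ ≥ 15/18 = 5/6.
For Kai: gain 1, loss 3 per period, so δ ≥ 1/4.
The tighter constraint is Hana's, so cooperation needs δ ≥ 5/6.

5/6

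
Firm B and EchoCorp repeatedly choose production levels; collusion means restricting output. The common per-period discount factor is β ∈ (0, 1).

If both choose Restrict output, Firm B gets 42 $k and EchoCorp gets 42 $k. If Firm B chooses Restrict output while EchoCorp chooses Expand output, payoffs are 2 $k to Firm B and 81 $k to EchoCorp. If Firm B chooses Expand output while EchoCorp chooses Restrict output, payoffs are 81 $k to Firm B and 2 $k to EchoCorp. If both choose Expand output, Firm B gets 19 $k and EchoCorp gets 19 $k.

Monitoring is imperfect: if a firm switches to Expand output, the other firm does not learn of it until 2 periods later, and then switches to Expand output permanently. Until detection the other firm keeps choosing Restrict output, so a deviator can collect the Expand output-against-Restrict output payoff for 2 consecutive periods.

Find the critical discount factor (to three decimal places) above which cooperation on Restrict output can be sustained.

0.793

Deviating for the 2 undetected periods gains 81−42 = 39 per period over cooperation, then loses 42−19 = 23 per period forever once punishment starts.
Gain: 39(1 + β + … + β^1); loss: 23·β^2/(1−β).
No profitable deviation ⇔ 39(1−β^2) ≤ 23·β^2, i.e. β^2 ≥ 39/(39+23) = 39/62.
Hence β ≥ (39/62)^(1/2) ≈ 0.793.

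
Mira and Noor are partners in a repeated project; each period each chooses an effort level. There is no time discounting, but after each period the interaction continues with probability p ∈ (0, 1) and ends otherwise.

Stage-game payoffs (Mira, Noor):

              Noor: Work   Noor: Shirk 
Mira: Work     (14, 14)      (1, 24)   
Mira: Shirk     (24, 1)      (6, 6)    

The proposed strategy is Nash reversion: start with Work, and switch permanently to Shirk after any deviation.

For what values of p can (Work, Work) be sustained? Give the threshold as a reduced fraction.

Expected cooperation value is 14 + p·14 + p²·14 + … = 14/(1−p); deviation gives 24 + p·6/(1−p).
14 ≥ 24(1−p) + 6p ⇒ 18p ≥ 10 ⇒ p ≥ 10/18 = 5/9.

5/9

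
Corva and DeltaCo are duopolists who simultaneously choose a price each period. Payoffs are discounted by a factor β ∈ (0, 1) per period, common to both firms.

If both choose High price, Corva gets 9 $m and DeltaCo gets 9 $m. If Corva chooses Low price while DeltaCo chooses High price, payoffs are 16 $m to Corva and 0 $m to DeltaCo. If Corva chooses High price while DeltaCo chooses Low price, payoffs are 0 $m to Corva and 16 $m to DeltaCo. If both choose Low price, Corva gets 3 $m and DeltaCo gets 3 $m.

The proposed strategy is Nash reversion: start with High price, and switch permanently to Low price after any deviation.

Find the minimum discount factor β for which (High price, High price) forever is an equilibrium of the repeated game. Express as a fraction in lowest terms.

9/(1−β) ≥ 16 + 3β/(1−β)
9 ≥ 16 − 13β
β ≥ 7/13.

7/13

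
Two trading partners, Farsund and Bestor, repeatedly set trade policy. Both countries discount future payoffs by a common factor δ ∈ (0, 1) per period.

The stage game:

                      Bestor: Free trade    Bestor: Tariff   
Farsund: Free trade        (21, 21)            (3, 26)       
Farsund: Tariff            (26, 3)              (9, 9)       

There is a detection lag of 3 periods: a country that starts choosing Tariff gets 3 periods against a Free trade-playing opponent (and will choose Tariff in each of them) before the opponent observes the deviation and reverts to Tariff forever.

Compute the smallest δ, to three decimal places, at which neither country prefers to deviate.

0.665

The best deviation is to choose Tariff for all 3 undetected periods, earning 26 each, then 9 forever once detected.
Deviation value: 26(1−δ^3)/(1−δ) + 9δ^3/(1−δ); cooperation value: 21/(1−δ).
IC: 21 ≥ 26(1−δ^3) + 9δ^3 = 26 − 17δ^3.
So δ^3 ≥ 5/17, giving δ ≥ (5/17)^(1/3) ≈ 0.665.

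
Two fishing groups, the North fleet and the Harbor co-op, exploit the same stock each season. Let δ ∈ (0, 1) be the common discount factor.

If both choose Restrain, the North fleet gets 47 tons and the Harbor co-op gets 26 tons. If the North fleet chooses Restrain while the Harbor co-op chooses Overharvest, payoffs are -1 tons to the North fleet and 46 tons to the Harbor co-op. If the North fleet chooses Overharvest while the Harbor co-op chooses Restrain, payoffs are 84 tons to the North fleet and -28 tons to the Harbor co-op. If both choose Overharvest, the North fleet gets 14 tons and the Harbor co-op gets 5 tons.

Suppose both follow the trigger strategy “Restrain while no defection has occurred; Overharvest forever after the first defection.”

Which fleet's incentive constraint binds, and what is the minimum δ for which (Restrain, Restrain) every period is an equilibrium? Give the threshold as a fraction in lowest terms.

For the North fleet: deviation gain 84−47 = 37, per-period punishment loss 47−14 = 33. IC gives δ ≥ 37/70.
For the Harbor co-op: gain 20, loss 21 per period, so δ ≥ 20/41.
The tighter constraint is the North fleet's, so cooperation needs δ ≥ 37/70.

the North fleet; δ ≥ 37/70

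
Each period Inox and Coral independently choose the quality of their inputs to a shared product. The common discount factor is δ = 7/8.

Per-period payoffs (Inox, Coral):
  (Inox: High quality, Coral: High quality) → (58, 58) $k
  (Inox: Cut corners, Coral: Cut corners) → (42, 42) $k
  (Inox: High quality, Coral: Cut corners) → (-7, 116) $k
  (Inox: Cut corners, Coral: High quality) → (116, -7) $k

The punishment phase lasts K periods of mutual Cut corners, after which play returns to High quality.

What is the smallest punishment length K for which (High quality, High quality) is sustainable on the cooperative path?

No profitable deviation requires (58−42)(δ+…+δ^K) ≥ 116−58, i.e. δ+…+δ^K ≥ 29/8 ≈ 3.6250.
With δ = 7/8, the partial sums are K=1: 0.8750, K=2: 1.6406, K=3: 2.3105, K=4: 2.8967, K=5: 3.4096, K=6: 3.8584.
K = 6 is the first length at which the sum reaches 3.6250.

6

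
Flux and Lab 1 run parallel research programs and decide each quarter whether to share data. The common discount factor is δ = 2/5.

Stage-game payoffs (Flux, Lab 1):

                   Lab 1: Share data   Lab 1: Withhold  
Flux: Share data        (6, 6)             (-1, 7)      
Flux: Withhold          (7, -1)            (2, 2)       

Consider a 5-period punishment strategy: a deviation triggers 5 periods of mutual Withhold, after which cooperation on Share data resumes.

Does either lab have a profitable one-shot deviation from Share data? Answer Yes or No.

Comparing payoff streams over the 6 periods until play realigns: cooperate → 6(1+δ+…+δ^5); deviate → 7 + 2(δ+…+δ^5).
Cooperation is sustained iff (6−2)(δ+…+δ^5) ≥ 7−6.
δ+…+δ^5 = 2/5·(1−(2/5)^5)/(1−2/5) = 0.6598, and (7−6)/(6−2) = 0.2500.
0.6598 ≥ 0.2500, so cooperation is sustainable.

No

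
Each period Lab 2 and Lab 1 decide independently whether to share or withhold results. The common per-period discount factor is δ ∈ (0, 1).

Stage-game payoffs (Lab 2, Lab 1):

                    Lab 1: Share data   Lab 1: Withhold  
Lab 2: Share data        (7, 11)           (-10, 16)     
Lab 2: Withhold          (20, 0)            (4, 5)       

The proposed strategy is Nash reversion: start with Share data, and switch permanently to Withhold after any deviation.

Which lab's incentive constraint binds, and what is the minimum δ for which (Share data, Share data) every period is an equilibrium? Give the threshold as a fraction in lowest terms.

For Lab 2: deviation gain 20−7 = 13, per-period punishment loss 7−4 = 3. IC gives δ ≥ 13/16.
For Lab 1: gain 5, loss 6 per period, so δ ≥ 5/11.
The tighter constraint is Lab 2's, so cooperation needs δ ≥ 13/16.

Lab 2; δ ≥ 13/16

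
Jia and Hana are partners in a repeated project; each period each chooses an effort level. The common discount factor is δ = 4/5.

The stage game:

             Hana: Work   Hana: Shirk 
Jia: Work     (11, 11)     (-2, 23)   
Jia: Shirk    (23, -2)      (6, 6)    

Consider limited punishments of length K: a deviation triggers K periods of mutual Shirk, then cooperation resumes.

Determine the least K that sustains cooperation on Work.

5

Need Σ_{k=1}^{K} δ^k ≥ (23−11)/(11−6) = 2.4000 at δ = 4/5.
At K = 4 the sum is 2.3616 < 2.4000; at K = 5 it is 2.6893 ≥ 2.4000.
So the minimum punishment length is K = 5.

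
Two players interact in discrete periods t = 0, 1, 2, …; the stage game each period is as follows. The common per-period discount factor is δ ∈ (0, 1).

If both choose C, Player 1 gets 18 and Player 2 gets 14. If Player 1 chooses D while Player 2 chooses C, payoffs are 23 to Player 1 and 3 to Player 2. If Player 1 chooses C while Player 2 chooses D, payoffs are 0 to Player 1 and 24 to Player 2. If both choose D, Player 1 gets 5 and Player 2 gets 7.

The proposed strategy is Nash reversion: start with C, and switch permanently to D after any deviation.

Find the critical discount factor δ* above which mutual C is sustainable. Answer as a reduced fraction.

10/17

Player 1's threshold: (23−18)/(23−5) = 5/18.
Player 2's threshold: (24−14)/(24−7) = 10/17.
5/18 < 10/17, so Player 2 binds and δ* = 10/17.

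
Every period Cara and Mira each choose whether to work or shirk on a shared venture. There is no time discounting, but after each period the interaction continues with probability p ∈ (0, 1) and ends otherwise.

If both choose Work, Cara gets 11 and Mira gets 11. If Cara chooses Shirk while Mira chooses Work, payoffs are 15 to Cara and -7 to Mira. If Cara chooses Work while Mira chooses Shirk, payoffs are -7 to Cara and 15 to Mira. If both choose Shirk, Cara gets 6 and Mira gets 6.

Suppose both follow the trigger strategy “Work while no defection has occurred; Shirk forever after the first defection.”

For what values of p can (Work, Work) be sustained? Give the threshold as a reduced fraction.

Expected cooperation value is 11 + p·11 + p²·11 + … = 11/(1−p); deviation gives 15 + p·6/(1−p).
11 ≥ 15(1−p) + 6p ⇒ 9p ≥ 4 ⇒ p ≥ 4/9.

4/9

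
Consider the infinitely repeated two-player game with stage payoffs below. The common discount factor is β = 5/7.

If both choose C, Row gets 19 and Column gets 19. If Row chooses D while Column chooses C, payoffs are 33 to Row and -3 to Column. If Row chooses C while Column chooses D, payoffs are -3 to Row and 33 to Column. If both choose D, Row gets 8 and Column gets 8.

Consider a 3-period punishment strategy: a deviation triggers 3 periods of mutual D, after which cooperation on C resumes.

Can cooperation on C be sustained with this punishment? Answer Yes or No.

IC: β+…+β^3 ≥ (33−19)/(19−8) = 14/11.
At β = 5/7: partial sum = 1.5889 ≥ 1.2727. Cooperation sustainable.

Yes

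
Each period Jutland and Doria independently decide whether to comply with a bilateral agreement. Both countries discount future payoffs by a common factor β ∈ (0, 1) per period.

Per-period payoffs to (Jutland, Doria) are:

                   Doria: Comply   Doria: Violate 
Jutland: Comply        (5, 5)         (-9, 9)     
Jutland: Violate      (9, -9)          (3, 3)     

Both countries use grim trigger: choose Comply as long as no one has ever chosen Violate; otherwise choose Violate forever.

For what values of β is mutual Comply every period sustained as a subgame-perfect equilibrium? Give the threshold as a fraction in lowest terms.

2/3

5/(1−β) ≥ 9 + 3β/(1−β)
5 ≥ 9 − 6β
β ≥ 4/6 = 2/3.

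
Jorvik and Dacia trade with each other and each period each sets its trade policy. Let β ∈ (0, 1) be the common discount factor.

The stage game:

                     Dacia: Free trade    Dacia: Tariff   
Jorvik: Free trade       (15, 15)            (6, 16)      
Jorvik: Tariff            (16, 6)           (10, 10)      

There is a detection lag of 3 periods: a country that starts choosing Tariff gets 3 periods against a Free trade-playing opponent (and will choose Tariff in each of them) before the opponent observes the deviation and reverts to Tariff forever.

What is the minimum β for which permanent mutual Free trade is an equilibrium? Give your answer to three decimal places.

0.550

A deviator earns 16 for 3 periods, then 10 forever; cooperating earns 15 forever. Multiplying the IC by (1−β):
15 ≥ 16(1−β^3) + 10β^3, so 6·β^3 ≥ 1 and β^3 ≥ 1/6.
β ≥ (1/6)^(1/3) ≈ 0.550.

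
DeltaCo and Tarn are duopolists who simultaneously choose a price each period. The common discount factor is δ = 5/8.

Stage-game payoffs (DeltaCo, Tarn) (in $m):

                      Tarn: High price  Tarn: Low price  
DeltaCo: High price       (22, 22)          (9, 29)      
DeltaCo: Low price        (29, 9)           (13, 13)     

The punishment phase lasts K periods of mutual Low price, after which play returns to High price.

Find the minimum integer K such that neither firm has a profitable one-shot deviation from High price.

Need Σ_{k=1}^{K} δ^k ≥ (29−22)/(22−13) = 0.7778 at δ = 5/8.
At K = 1 the sum is 0.6250 < 0.7778; at K = 2 it is 1.0156 ≥ 0.7778.
So the minimum punishment length is K = 2.

2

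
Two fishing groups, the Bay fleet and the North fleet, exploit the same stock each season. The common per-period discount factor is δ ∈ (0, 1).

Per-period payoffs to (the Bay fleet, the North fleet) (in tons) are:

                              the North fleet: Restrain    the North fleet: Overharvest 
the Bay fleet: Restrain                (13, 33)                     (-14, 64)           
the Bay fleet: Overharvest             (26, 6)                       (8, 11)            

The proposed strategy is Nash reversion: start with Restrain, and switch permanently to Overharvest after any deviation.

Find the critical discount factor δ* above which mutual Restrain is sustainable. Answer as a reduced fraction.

the Bay fleet: cooperation gives 13 each period; deviation gives 26 once then 8 forever.
  13/(1−δ) ≥ 26 + 8δ/(1−δ) ⇒ δ ≥ 13/18.
the North fleet: cooperation gives 33 each period; deviation gives 64 once then 11 forever.
  δ ≥ 31/53.
Both must hold, so the binding constraint is the Bay fleet's: δ ≥ 13/18.

13/18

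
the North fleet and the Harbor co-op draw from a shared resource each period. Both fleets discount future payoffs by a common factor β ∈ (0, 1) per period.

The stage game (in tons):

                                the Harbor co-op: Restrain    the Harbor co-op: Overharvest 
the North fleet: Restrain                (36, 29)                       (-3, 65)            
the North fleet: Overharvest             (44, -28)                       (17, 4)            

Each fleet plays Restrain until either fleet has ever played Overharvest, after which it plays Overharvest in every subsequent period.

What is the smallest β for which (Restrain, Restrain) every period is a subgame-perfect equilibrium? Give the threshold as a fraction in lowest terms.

the North fleet's threshold: (44−36)/(44−17) = 8/27.
the Harbor co-op's threshold: (65−29)/(65−4) = 36/61.
8/27 < 36/61, so the Harbor co-op binds and β* = 36/61.

36/61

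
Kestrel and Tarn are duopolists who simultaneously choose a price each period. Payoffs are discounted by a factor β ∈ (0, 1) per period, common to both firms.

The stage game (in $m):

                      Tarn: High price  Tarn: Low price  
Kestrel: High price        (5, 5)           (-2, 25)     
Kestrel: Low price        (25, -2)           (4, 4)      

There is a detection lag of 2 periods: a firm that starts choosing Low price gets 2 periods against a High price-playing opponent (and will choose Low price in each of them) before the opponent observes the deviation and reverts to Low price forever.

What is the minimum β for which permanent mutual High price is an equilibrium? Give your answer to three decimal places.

0.976

The best deviation is to choose Low price for all 2 undetected periods, earning 25 each, then 4 forever once detected.
Deviation value: 25(1−β^2)/(1−β) + 4β^2/(1−β); cooperation value: 5/(1−β).
IC: 5 ≥ 25(1−β^2) + 4β^2 = 25 − 21β^2.
So β^2 ≥ 20/21, giving β ≥ (20/21)^(1/2) ≈ 0.976.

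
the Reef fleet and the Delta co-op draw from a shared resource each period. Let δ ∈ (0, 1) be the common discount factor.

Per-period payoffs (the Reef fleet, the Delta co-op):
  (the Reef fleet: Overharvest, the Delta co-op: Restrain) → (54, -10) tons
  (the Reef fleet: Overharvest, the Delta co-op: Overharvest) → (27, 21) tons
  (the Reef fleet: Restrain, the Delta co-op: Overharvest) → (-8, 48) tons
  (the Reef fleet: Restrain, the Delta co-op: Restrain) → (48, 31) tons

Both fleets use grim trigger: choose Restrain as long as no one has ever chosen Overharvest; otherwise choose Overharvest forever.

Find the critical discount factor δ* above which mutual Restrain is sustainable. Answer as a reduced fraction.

the Reef fleet's threshold: (54−48)/(54−27) = 2/9.
the Delta co-op's threshold: (48−31)/(48−21) = 17/27.
2/9 < 17/27, so the Delta co-op binds and δ* = 17/27.

17/27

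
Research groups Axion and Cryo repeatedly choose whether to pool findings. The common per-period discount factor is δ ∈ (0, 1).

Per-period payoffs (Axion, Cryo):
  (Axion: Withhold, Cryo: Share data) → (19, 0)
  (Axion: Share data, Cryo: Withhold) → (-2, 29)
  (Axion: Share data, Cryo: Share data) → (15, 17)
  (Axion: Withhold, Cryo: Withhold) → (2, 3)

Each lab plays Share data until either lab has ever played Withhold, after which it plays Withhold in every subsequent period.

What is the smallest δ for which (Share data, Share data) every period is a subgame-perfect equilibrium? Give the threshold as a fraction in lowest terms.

Axion's threshold: (19−15)/(19−2) = 4/17.
Cryo's threshold: (29−17)/(29−3) = 6/13.
4/17 < 6/13, so Cryo binds and δ* = 6/13.

6/13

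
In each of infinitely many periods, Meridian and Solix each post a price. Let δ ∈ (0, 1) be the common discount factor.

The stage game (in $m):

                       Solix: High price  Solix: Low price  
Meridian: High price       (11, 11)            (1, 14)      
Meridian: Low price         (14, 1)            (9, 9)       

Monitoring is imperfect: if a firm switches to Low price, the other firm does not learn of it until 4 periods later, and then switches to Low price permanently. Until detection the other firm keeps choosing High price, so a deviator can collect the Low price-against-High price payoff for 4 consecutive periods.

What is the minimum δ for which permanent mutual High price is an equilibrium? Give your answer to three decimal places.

Deviating for the 4 undetected periods gains 14−11 = 3 per period over cooperation, then loses 11−9 = 2 per period forever once punishment starts.
Gain: 3(1 + δ + … + δ^3); loss: 2·δ^4/(1−δ).
No profitable deviation ⇔ 3(1−δ^4) ≤ 2·δ^4, i.e. δ^4 ≥ 3/(3+2) = 3/5.
Hence δ ≥ (3/5)^(1/4) ≈ 0.880.

0.880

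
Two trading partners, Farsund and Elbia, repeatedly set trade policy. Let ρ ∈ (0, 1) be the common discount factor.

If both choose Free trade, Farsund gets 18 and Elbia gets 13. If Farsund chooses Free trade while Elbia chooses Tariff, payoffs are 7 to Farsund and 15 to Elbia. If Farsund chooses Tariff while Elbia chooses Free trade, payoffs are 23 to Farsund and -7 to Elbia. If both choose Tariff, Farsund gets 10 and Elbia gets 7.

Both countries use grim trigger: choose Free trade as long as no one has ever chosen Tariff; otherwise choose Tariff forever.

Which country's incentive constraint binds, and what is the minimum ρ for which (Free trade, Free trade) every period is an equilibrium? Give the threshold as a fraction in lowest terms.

Farsund: cooperation gives 18 each period; deviation gives 23 once then 10 forever.
  18/(1−ρ) ≥ 23 + 10ρ/(1−ρ) ⇒ ρ ≥ 5/13.
Elbia: cooperation gives 13 each period; deviation gives 15 once then 7 forever.
  ρ ≥ 2/8 = 1/4.
Both must hold, so the binding constraint is Farsund's: ρ ≥ 5/13.

Farsund; ρ ≥ 5/13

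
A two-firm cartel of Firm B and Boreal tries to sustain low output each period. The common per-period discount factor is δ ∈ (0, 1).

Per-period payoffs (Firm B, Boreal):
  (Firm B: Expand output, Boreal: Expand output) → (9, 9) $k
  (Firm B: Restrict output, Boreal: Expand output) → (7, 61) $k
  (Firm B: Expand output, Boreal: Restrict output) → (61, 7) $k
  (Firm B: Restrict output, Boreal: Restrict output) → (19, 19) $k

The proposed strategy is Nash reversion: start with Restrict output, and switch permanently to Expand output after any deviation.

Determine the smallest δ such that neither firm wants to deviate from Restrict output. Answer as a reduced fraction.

21/26

19/(1−δ) ≥ 61 + 9δ/(1−δ)
19 ≥ 61 − 52δ
δ ≥ 42/52 = 21/26.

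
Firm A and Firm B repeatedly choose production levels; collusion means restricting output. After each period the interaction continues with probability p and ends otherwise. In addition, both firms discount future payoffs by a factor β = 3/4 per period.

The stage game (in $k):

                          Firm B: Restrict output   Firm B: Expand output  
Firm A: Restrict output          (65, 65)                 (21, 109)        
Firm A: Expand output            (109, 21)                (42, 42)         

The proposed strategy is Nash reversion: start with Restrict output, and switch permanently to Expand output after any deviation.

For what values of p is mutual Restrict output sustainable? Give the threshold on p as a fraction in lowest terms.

176/201

With continuation probability p and discount β, the effective per-period discount factor is βp.
Grim-trigger IC: βp ≥ (109−65)/(109−42) = 44/67.
So p ≥ (44/67)/(3/4) = 176/201.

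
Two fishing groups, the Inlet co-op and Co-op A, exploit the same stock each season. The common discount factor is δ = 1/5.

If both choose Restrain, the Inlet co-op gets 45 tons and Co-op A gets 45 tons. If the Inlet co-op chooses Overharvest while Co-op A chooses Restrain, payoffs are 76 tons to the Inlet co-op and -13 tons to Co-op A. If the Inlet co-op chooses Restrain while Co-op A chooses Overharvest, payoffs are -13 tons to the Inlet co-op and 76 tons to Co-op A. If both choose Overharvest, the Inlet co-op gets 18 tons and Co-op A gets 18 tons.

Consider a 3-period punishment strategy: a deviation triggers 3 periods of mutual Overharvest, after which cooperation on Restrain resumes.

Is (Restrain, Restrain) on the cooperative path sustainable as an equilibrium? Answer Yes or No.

No

A one-shot deviation gives 76 now, then 18 for 3 periods, then back to 45.
Gain from deviating: (76−45) today; loss: (45−18) in each of the next 3 periods.
No-deviation condition: (45−18)(δ+…+δ^3) ≥ 76−45, i.e. δ+…+δ^3 ≥ 31/27.
At δ = 1/5: δ+…+δ^3 = 0.2480 < 1.1481.
So cooperation is not sustainable.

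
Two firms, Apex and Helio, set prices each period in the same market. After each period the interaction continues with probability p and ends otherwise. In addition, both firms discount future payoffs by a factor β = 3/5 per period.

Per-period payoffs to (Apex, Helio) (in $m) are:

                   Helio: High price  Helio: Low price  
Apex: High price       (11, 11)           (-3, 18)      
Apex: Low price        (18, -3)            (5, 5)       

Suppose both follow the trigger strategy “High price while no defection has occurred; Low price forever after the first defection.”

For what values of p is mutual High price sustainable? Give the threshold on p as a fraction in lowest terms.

35/39

With continuation probability p and discount β, the effective per-period discount factor is βp.
Grim-trigger IC: βp ≥ (18−11)/(18−5) = 7/13.
So p ≥ (7/13)/(3/5) = 35/39.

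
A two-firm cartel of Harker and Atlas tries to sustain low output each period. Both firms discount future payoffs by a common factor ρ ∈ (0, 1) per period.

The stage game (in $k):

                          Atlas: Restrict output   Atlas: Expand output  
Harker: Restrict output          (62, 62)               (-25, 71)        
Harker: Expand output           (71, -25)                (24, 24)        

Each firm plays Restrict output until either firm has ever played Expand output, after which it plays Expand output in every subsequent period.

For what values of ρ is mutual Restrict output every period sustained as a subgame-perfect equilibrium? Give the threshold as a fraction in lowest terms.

Under grim trigger the critical discount factor is (T−C)/(T−P) with T = 71, C = 62, P = 24.
ρ* = (71−62)/(71−24) = 9/47.

9/47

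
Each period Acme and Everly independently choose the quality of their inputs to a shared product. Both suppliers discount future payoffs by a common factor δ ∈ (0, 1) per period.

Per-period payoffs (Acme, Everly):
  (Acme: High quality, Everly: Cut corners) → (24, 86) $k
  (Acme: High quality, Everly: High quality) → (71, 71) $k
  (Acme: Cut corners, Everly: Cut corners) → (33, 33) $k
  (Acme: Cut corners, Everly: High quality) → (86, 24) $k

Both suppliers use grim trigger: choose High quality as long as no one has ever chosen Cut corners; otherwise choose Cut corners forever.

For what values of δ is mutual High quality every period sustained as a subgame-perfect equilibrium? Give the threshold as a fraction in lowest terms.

71/(1−δ) ≥ 86 + 33δ/(1−δ)
71 ≥ 86 − 53δ
δ ≥ 15/53.

15/53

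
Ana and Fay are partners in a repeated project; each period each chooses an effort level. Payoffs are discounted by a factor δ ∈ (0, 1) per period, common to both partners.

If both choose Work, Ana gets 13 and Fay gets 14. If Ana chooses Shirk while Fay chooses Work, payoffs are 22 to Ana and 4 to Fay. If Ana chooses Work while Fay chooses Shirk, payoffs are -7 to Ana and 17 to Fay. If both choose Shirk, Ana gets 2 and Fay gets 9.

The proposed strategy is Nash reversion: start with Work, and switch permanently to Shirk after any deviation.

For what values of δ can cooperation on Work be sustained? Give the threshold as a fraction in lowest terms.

Ana's threshold: (22−13)/(22−2) = 9/20.
Fay's threshold: (17−14)/(17−9) = 3/8.
9/20 > 3/8, so Ana binds and δ* = 9/20.

9/20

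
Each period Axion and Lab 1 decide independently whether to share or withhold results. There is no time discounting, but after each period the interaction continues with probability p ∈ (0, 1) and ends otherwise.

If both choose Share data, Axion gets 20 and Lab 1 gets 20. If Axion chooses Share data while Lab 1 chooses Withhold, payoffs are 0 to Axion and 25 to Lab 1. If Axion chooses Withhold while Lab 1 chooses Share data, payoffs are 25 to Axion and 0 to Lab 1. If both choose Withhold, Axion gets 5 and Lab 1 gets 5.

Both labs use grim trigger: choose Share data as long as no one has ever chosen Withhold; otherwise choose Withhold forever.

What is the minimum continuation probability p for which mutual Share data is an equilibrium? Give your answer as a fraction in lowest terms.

Expected cooperation value is 20 + p·20 + p²·20 + … = 20/(1−p); deviation gives 25 + p·5/(1−p).
20 ≥ 25(1−p) + 5p ⇒ 20p ≥ 5 ⇒ p ≥ 5/20 = 1/4.

1/4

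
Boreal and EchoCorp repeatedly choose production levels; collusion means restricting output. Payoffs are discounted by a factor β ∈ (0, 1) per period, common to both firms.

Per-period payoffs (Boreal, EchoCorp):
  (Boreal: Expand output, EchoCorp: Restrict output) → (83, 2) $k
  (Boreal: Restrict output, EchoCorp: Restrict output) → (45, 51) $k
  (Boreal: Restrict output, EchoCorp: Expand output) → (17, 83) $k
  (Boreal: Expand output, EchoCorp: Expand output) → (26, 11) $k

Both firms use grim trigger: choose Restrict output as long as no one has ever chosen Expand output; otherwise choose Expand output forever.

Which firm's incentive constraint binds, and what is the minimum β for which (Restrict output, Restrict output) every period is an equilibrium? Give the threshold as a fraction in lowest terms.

Boreal's threshold: (83−45)/(83−26) = 2/3.
EchoCorp's threshold: (83−51)/(83−11) = 4/9.
2/3 > 4/9, so Boreal binds and β* = 2/3.

Boreal; β ≥ 2/3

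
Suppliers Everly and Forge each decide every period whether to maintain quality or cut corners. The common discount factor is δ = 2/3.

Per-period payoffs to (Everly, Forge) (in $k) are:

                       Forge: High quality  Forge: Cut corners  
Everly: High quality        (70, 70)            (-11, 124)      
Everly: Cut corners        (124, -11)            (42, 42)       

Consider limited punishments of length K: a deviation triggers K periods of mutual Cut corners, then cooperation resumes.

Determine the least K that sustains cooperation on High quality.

9

No profitable deviation requires (70−42)(δ+…+δ^K) ≥ 124−70, i.e. δ+…+δ^K ≥ 27/14 ≈ 1.9286.
With δ = 2/3, the partial sums are K=1: 0.6667, K=2: 1.1111, …, K=7: 1.8829, K=8: 1.9220, K=9: 1.9480.
K = 9 is the first length at which the sum reaches 1.9286.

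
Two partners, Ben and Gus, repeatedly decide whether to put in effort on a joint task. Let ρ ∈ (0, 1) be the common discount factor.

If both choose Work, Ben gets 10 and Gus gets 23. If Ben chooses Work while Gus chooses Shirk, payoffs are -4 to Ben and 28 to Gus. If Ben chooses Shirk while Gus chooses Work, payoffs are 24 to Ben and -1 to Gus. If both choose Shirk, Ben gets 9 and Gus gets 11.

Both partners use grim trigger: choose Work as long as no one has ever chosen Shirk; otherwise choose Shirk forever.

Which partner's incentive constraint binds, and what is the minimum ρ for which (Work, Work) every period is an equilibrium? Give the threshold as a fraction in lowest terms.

Ben; ρ ≥ 14/15

For Ben: deviation gain 24−10 = 14, per-period punishment loss 10−9 = 1. IC gives ρ ≥ 14/15.
For Gus: gain 5, loss 12 per period, so ρ ≥ 5/17.
The tighter constraint is Ben's, so cooperation needs ρ ≥ 14/15.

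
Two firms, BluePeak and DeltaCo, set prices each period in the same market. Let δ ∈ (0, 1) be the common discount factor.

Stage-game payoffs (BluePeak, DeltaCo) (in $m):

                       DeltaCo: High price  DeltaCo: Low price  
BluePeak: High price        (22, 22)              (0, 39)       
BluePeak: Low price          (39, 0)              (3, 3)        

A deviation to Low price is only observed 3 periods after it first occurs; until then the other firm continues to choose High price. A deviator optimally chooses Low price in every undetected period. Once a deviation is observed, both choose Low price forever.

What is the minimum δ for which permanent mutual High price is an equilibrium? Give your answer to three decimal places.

0.779

A deviator earns 39 for 3 periods, then 3 forever; cooperating earns 22 forever. Multiplying the IC by (1−δ):
22 ≥ 39(1−δ^3) + 3δ^3, so 36·δ^3 ≥ 17 and δ^3 ≥ 17/36.
δ ≥ (17/36)^(1/3) ≈ 0.779.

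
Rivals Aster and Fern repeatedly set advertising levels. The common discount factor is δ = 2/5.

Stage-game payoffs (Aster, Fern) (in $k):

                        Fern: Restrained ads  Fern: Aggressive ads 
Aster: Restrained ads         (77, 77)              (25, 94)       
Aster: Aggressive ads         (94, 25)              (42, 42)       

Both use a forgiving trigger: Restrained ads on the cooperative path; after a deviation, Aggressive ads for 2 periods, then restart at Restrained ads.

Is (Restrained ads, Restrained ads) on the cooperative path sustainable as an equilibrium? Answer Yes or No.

Yes

A one-shot deviation gives 94 now, then 42 for 2 periods, then back to 77.
Gain from deviating: (94−77) today; loss: (77−42) in each of the next 2 periods.
No-deviation condition: (77−42)(δ+…+δ^2) ≥ 94−77, i.e. δ+…+δ^2 ≥ 17/35.
At δ = 2/5: δ+…+δ^2 = 0.5600 ≥ 0.4857.
So cooperation is sustainable.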